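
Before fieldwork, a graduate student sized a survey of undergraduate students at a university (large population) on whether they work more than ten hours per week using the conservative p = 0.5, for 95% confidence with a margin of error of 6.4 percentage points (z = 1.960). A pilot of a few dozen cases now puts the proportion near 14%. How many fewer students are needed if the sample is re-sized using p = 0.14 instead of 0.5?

122

Conservative (p = 0.5): n = 1.960² × 0.25 / 0.064² ≈ 234.47 → 235.
Using p = 0.14: p(1−p) = 0.1204, so n = 1.960² × 0.1204 / 0.064² ≈ 112.92 → 113.
Reduction: 235 − 113 = 122.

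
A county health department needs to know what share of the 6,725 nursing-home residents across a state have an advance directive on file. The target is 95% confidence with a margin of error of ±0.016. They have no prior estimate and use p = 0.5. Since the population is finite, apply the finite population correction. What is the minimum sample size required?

2409

For 95% confidence, z = 1.960.
Unadjusted: n₀ = 1.960² × 0.50 × 0.50 / 0.016² ≈ 3751.56, so n₀ = 3752.
Finite population correction with N = 6,725: n = n₀ / (1 + (n₀−1)/N) = 3752 / (1 + 3751/6725) = 3752 / 1.5578 ≈ 2408.57.
Rounding up, n = 2409.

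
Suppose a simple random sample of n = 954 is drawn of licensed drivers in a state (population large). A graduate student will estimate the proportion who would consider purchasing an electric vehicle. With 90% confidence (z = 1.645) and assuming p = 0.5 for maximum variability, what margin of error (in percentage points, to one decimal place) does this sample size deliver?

2.7

SE(p̂) = √[p(1−p)/n] = √[0.2500/954] = 0.01619.
E = z × SE = 1.645 × 0.01619 = 0.02663, or 2.7 percentage points.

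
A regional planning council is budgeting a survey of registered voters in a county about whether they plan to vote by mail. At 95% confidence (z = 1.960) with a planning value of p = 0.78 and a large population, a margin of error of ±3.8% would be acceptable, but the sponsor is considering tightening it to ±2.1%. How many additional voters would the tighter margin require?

At ±3.8%: n = 1.960² × 0.1716 / 0.038² ≈ 456.52 → 457.
At ±2.1%: n = 1.960² × 0.1716 / 0.021² ≈ 1494.83 → 1495.
Additional respondents: 1495 − 457 = 1038.

1038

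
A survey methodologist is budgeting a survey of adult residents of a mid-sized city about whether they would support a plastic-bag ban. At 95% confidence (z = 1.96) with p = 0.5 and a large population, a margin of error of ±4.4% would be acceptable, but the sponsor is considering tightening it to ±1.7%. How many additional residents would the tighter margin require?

2827

At ±4.4%: n = 1.96² × 0.2500 / 0.044² ≈ 496.07 → 497.
At ±1.7%: n = 1.96² × 0.2500 / 0.017² ≈ 3323.18 → 3324.
Additional respondents: 3324 − 497 = 2827.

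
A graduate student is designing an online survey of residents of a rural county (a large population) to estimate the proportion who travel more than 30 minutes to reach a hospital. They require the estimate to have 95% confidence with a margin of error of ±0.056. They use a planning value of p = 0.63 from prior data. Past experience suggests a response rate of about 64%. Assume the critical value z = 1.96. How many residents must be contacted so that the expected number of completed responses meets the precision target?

Completed interviews needed: n₀ = 1.96² × 0.2331 / 0.056² ≈ 285.55 → 286.
At a 64% response rate, contacts needed = 286 / 0.64 ≈ 446.88 → 447.

447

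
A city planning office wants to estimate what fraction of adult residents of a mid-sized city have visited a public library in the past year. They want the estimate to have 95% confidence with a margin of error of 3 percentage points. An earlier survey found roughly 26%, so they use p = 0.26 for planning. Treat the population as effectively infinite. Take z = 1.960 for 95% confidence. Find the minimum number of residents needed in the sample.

With p = 0.26, p(1−p) = 0.1924.
n = z²·p(1−p)/E² = 1.960² × 0.1924 / 0.030² = 3.8416 × 0.1924 / 0.000900 ≈ 821.25.
Rounding up gives n = 822.

822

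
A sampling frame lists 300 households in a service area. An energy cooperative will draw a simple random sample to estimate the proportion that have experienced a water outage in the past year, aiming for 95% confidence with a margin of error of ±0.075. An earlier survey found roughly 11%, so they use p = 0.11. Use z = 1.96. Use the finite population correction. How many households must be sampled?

Unadjusted: n₀ = 1.96² × 0.11 × 0.89 / 0.075² ≈ 66.86, so n₀ = 67.
Finite population correction with N = 300: n = n₀ / (1 + (n₀−1)/N) = 67 / (1 + 66/300) = 67 / 1.2200 ≈ 54.92.
Rounding up, n = 55.

55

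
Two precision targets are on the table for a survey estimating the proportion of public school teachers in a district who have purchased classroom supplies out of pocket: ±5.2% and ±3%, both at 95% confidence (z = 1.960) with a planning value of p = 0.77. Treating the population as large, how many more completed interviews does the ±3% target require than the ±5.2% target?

504

At ±5.2%: n = 1.960² × 0.1771 / 0.052² ≈ 251.61 → 252.
At ±3%: n = 1.960² × 0.1771 / 0.030² ≈ 755.94 → 756.
Additional respondents: 756 − 252 = 504.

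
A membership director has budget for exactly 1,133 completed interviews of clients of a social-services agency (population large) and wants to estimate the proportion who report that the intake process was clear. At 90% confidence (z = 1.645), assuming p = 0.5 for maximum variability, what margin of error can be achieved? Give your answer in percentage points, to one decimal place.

SE(p̂) = √[p(1−p)/n] = √[0.2500/1133] = 0.01485.
E = z × SE = 1.645 × 0.01485 = 0.02444, or 2.4 percentage points.

2.4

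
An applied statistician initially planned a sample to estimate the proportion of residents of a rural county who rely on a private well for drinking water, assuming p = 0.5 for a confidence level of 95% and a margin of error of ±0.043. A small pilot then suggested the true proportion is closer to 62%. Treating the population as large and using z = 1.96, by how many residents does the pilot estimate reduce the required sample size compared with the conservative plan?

30

Conservative (p = 0.5): n = 1.96² × 0.25 / 0.043² ≈ 519.42 → 520.
Using p = 0.62: p(1−p) = 0.2356, so n = 1.96² × 0.2356 / 0.043² ≈ 489.50 → 490.
Reduction: 520 − 490 = 30.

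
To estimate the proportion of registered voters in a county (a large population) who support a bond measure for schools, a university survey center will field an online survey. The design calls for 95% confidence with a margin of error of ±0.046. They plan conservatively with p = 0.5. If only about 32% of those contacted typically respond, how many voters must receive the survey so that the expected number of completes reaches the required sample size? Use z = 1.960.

Completed interviews needed: n₀ = 1.960² × 0.2500 / 0.046² ≈ 453.88 → 454.
At a 32% response rate, contacts needed = 454 / 0.32 ≈ 1418.75 → 1419.

1419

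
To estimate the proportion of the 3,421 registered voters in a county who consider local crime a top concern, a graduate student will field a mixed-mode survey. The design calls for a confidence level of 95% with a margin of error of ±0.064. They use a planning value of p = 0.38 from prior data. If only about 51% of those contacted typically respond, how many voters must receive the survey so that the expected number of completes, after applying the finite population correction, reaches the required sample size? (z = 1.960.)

Completed interviews needed (unadjusted): n₀ = 1.960² × 0.2356 / 0.064² ≈ 220.97 → 221.
FPC for N = 3,421: n = 221 / (1 + 220/3421) = 221 / 1.0643 ≈ 207.65 → 208.
At a 51% response rate, contacts needed = 208 / 0.51 ≈ 407.84 → 408.

408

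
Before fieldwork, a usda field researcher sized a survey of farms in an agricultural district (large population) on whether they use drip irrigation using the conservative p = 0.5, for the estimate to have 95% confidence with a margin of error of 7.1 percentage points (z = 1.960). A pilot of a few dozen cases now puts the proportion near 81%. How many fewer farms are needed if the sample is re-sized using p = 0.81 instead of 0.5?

Conservative (p = 0.5): n = 1.960² × 0.25 / 0.071² ≈ 190.52 → 191.
Using p = 0.81: p(1−p) = 0.1539, so n = 1.960² × 0.1539 / 0.071² ≈ 117.28 → 118.
Reduction: 191 − 118 = 73.

73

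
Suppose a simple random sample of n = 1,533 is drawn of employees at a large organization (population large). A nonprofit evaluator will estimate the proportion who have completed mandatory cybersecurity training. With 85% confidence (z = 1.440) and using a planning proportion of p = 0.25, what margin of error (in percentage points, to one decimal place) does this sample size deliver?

1.6

SE(p̂) = √[p(1−p)/n] = √[0.1875/1533] = 0.01106.
E = z × SE = 1.440 × 0.01106 = 0.01593, or 1.6 percentage points.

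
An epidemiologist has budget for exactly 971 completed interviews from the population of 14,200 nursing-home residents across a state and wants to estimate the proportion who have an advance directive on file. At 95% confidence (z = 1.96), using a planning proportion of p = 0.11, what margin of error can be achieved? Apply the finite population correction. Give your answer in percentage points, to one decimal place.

1.9

Finite-population factor: (N−n)/(N−1) = (14200−971)/(14200−1) = 0.9317.
SE(p̂) = √[p(1−p)/n · (N−n)/(N−1)] = √[0.0979/971 × 0.9317] = 0.00969.
E = z × SE = 1.96 × 0.00969 = 0.01900 ≈ 1.9 percentage points.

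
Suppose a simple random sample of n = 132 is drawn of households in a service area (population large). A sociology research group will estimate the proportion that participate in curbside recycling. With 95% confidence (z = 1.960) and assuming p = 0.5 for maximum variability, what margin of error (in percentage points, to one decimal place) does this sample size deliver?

8.5

SE(p̂) = √[p(1−p)/n] = √[0.2500/132] = 0.04352.
E = z × SE = 1.960 × 0.04352 = 0.08530, or 8.5 percentage points.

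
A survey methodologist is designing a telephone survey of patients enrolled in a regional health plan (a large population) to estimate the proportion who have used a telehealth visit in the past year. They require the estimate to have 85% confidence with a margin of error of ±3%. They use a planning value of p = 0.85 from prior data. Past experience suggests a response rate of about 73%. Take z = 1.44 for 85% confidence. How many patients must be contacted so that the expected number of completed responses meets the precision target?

403

Completed interviews needed: n₀ = 1.44² × 0.1275 / 0.030² ≈ 293.76 → 294.
At a 73% response rate, contacts needed = 294 / 0.73 ≈ 402.74 → 403.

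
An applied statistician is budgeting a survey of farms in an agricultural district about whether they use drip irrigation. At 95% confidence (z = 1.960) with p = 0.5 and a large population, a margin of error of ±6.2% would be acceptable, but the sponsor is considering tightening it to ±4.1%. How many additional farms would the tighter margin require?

At ±6.2%: n = 1.960² × 0.2500 / 0.062² ≈ 249.84 → 250.
At ±4.1%: n = 1.960² × 0.2500 / 0.041² ≈ 571.33 → 572.
Additional respondents: 572 − 250 = 322.

322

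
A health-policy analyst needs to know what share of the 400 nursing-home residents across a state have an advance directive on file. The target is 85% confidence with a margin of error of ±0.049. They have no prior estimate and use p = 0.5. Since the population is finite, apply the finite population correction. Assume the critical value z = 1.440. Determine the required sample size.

Unadjusted: n₀ = 1.440² × 0.50 × 0.50 / 0.049² ≈ 215.91, so n₀ = 216.
Finite population correction with N = 400: n = n₀ / (1 + (n₀−1)/N) = 216 / (1 + 215/400) = 216 / 1.5375 ≈ 140.49.
Rounding up, n = 141.

141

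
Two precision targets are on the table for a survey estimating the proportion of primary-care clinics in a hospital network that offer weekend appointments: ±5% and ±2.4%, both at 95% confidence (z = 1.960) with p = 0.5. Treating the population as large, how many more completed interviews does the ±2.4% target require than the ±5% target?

At ±5%: n = 1.960² × 0.2500 / 0.050² ≈ 384.16 → 385.
At ±2.4%: n = 1.960² × 0.2500 / 0.024² ≈ 1667.36 → 1668.
Additional respondents: 1668 − 385 = 1283.

1283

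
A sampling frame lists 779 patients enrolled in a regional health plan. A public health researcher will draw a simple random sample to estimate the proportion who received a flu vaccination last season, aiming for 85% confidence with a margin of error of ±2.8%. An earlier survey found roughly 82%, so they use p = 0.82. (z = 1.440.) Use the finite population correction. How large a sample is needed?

261

Unadjusted: n₀ = 1.440² × 0.82 × 0.18 / 0.028² ≈ 390.39, so n₀ = 391.
Finite population correction with N = 779: n = n₀ / (1 + (n₀−1)/N) = 391 / (1 + 390/779) = 391 / 1.5006 ≈ 260.56.
Rounding up, n = 261.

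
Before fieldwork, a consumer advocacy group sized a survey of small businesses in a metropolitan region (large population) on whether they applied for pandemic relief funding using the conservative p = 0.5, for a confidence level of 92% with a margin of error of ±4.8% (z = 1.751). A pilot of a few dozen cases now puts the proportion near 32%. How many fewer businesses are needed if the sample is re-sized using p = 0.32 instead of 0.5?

Conservative (p = 0.5): n = 1.751² × 0.25 / 0.048² ≈ 332.68 → 333.
Using p = 0.32: p(1−p) = 0.2176, so n = 1.751² × 0.2176 / 0.048² ≈ 289.57 → 290.
Reduction: 333 − 290 = 43.

43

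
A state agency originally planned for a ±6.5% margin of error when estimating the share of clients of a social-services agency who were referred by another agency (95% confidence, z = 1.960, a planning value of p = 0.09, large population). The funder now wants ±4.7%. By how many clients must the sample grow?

At ±6.5%: n = 1.960² × 0.0819 / 0.065² ≈ 74.47 → 75.
At ±4.7%: n = 1.960² × 0.0819 / 0.047² ≈ 142.43 → 143.
Additional respondents: 143 − 75 = 68.

68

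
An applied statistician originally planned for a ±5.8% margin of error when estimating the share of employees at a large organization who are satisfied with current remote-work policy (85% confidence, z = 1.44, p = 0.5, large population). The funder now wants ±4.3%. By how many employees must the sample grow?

At ±5.8%: n = 1.44² × 0.2500 / 0.058² ≈ 154.10 → 155.
At ±4.3%: n = 1.44² × 0.2500 / 0.043² ≈ 280.37 → 281.
Additional respondents: 281 − 155 = 126.

126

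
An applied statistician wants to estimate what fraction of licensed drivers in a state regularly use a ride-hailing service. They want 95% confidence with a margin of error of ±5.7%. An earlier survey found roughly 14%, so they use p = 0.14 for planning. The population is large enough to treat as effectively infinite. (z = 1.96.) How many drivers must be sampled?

143

With p = 0.14, p(1−p) = 0.1204.
n = z²·p(1−p)/E² = 1.96² × 0.1204 / 0.057² = 3.8416 × 0.1204 / 0.003249 ≈ 142.36.
Rounding up gives n = 143.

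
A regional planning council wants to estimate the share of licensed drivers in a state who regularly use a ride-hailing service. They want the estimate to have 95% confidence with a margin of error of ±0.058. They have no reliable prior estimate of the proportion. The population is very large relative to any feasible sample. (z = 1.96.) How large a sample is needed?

With no prior estimate, use p = 0.5, giving p(1−p) = 0.25.
n = z²·p(1−p)/E² = 1.96² × 0.2500 / 0.058² = 3.8416 × 0.2500 / 0.003364 ≈ 285.49.
Rounding up gives n = 286.

286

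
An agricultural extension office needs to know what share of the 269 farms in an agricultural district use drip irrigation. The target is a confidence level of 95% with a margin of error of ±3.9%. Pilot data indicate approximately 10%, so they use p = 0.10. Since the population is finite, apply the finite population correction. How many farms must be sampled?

124

For 95% confidence, z = 1.96.
Unadjusted: n₀ = 1.96² × 0.10 × 0.90 / 0.039² ≈ 227.31, so n₀ = 228.
Finite population correction with N = 269: n = n₀ / (1 + (n₀−1)/N) = 228 / (1 + 227/269) = 228 / 1.8439 ≈ 123.65.
Rounding up, n = 124.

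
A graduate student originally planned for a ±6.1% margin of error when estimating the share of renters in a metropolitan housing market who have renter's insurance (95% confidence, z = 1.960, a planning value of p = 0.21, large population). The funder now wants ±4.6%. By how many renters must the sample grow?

At ±6.1%: n = 1.960² × 0.1659 / 0.061² ≈ 171.28 → 172.
At ±4.6%: n = 1.960² × 0.1659 / 0.046² ≈ 301.19 → 302.
Additional respondents: 302 − 172 = 130.

130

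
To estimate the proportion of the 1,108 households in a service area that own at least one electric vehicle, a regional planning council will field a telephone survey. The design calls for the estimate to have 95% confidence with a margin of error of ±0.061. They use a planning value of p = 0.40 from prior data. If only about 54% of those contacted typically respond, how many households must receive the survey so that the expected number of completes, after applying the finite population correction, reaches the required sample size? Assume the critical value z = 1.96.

Completed interviews needed (unadjusted): n₀ = 1.96² × 0.2400 / 0.061² ≈ 247.78 → 248.
FPC for N = 1,108: n = 248 / (1 + 247/1108) = 248 / 1.2229 ≈ 202.79 → 203.
At a 54% response rate, contacts needed = 203 / 0.54 ≈ 375.93 → 376.

376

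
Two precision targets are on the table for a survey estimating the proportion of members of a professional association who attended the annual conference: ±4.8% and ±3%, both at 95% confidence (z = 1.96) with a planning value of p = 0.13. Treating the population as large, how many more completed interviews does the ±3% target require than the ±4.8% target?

At ±4.8%: n = 1.96² × 0.1131 / 0.048² ≈ 188.58 → 189.
At ±3%: n = 1.96² × 0.1131 / 0.030² ≈ 482.76 → 483.
Additional respondents: 483 − 189 = 294.

294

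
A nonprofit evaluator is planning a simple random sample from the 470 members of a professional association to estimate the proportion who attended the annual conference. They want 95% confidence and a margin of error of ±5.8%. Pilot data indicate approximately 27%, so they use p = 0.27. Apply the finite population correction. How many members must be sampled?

For 95% confidence, z = 1.96.
Unadjusted: n₀ = 1.96² × 0.27 × 0.73 / 0.058² ≈ 225.08, so n₀ = 226.
Finite population correction with N = 470: n = n₀ / (1 + (n₀−1)/N) = 226 / (1 + 225/470) = 226 / 1.4787 ≈ 152.83.
Rounding up, n = 153.

153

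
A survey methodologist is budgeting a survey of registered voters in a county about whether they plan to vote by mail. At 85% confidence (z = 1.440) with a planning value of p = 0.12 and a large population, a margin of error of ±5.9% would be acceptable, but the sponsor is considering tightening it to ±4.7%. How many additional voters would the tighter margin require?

At ±5.9%: n = 1.440² × 0.1056 / 0.059² ≈ 62.90 → 63.
At ±4.7%: n = 1.440² × 0.1056 / 0.047² ≈ 99.13 → 100.
Additional respondents: 100 − 63 = 37.

37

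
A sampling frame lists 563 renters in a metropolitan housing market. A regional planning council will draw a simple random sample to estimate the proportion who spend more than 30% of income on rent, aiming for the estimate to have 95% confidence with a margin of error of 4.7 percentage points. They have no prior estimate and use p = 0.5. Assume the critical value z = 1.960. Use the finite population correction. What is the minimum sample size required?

Unadjusted: n₀ = 1.960² × 0.50 × 0.50 / 0.047² ≈ 434.77, so n₀ = 435.
Finite population correction with N = 563: n = n₀ / (1 + (n₀−1)/N) = 435 / (1 + 434/563) = 435 / 1.7709 ≈ 245.64.
Rounding up, n = 246.

246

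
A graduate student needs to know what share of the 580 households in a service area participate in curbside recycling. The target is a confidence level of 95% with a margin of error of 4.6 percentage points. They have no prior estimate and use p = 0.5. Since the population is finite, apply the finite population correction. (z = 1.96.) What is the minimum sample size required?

Unadjusted: n₀ = 1.96² × 0.50 × 0.50 / 0.046² ≈ 453.88, so n₀ = 454.
Finite population correction with N = 580: n = n₀ / (1 + (n₀−1)/N) = 454 / (1 + 453/580) = 454 / 1.7810 ≈ 254.91.
Rounding up, n = 255.

255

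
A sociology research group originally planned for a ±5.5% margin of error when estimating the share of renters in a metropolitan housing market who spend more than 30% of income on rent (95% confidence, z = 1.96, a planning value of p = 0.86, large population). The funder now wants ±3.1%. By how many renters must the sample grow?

At ±5.5%: n = 1.96² × 0.1204 / 0.055² ≈ 152.90 → 153.
At ±3.1%: n = 1.96² × 0.1204 / 0.031² ≈ 481.30 → 482.
Additional respondents: 482 − 153 = 329.

329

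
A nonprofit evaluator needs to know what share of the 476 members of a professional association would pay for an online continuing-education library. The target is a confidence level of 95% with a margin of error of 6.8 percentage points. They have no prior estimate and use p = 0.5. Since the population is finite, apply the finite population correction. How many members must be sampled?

145

For 95% confidence, z = 1.960.
Unadjusted: n₀ = 1.960² × 0.50 × 0.50 / 0.068² ≈ 207.70, so n₀ = 208.
Finite population correction with N = 476: n = n₀ / (1 + (n₀−1)/N) = 208 / (1 + 207/476) = 208 / 1.4349 ≈ 144.96.
Rounding up, n = 145.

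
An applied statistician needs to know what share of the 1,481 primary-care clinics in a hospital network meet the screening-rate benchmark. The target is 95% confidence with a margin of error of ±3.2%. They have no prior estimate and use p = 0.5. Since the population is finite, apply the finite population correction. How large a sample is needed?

575

For 95% confidence, z = 1.96.
Unadjusted: n₀ = 1.96² × 0.50 × 0.50 / 0.032² ≈ 937.89, so n₀ = 938.
Finite population correction with N = 1,481: n = n₀ / (1 + (n₀−1)/N) = 938 / (1 + 937/1481) = 938 / 1.6327 ≈ 574.52.
Rounding up, n = 575.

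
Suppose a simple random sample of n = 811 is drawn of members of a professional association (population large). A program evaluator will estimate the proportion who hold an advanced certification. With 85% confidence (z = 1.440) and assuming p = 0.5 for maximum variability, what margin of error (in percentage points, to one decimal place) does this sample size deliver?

SE(p̂) = √[p(1−p)/n] = √[0.2500/811] = 0.01756.
E = z × SE = 1.440 × 0.01756 = 0.02528, or 2.5 percentage points.

2.5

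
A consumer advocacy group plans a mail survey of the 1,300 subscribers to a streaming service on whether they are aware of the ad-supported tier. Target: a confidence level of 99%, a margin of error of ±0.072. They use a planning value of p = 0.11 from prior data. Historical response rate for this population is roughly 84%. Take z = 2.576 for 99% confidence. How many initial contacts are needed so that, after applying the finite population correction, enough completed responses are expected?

137

Completed interviews needed (unadjusted): n₀ = 2.576² × 0.0979 / 0.072² ≈ 125.32 → 126.
FPC for N = 1,300: n = 126 / (1 + 125/1300) = 126 / 1.0962 ≈ 114.95 → 115.
At an 84% response rate, contacts needed = 115 / 0.84 ≈ 136.90 → 137.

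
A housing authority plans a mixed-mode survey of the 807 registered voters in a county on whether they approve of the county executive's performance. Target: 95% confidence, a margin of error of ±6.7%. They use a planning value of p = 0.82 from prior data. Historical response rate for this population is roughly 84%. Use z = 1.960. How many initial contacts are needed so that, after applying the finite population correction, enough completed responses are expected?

Completed interviews needed (unadjusted): n₀ = 1.960² × 0.1476 / 0.067² ≈ 126.31 → 127.
FPC for N = 807: n = 127 / (1 + 126/807) = 127 / 1.1561 ≈ 109.85 → 110.
At an 84% response rate, contacts needed = 110 / 0.84 ≈ 130.95 → 131.

131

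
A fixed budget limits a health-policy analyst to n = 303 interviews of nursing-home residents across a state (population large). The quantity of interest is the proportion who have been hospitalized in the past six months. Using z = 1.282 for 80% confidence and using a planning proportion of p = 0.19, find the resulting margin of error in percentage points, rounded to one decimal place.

2.9

SE(p̂) = √[p(1−p)/n] = √[0.1539/303] = 0.02254.
E = z × SE = 1.282 × 0.02254 = 0.02889, or 2.9 percentage points.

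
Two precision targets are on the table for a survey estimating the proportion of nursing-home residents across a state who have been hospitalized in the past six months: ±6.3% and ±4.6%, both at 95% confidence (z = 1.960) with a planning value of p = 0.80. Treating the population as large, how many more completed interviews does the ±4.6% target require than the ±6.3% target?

At ±6.3%: n = 1.960² × 0.1600 / 0.063² ≈ 154.86 → 155.
At ±4.6%: n = 1.960² × 0.1600 / 0.046² ≈ 290.48 → 291.
Additional respondents: 291 − 155 = 136.

136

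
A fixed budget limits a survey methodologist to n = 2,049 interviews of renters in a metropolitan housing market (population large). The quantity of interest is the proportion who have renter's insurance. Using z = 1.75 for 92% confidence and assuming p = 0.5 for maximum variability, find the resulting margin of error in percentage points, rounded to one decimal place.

1.9

SE(p̂) = √[p(1−p)/n] = √[0.2500/2049] = 0.01105.
E = z × SE = 1.75 × 0.01105 = 0.01933, or 1.9 percentage points.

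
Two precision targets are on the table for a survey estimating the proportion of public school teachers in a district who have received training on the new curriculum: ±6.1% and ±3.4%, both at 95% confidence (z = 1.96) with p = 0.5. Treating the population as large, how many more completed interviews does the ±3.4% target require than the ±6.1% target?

At ±6.1%: n = 1.96² × 0.2500 / 0.061² ≈ 258.10 → 259.
At ±3.4%: n = 1.96² × 0.2500 / 0.034² ≈ 830.80 → 831.
Additional respondents: 831 − 259 = 572.

572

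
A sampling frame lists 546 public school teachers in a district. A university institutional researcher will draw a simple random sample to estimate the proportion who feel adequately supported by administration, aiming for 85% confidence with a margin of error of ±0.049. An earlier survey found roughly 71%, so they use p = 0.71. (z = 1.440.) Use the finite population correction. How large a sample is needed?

Unadjusted: n₀ = 1.440² × 0.71 × 0.29 / 0.049² ≈ 177.82, so n₀ = 178.
Finite population correction with N = 546: n = n₀ / (1 + (n₀−1)/N) = 178 / (1 + 177/546) = 178 / 1.3242 ≈ 134.42.
Rounding up, n = 135.

135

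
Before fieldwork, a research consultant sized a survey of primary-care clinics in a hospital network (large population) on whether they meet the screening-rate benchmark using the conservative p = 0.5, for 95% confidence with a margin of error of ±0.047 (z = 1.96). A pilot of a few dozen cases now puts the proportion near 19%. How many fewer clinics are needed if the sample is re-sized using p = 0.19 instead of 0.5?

Conservative (p = 0.5): n = 1.96² × 0.25 / 0.047² ≈ 434.77 → 435.
Using p = 0.19: p(1−p) = 0.1539, so n = 1.96² × 0.1539 / 0.047² ≈ 267.64 → 268.
Reduction: 435 − 268 = 167.

167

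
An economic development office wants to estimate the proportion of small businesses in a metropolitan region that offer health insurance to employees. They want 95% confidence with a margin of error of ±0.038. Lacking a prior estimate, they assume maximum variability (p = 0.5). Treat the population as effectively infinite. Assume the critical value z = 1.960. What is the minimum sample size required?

With p = 0.5, p(1−p) = 0.25.
n = z²·p(1−p)/E² = 1.960² × 0.2500 / 0.038² = 3.8416 × 0.2500 / 0.001444 ≈ 665.10.
Rounding up gives n = 666.

666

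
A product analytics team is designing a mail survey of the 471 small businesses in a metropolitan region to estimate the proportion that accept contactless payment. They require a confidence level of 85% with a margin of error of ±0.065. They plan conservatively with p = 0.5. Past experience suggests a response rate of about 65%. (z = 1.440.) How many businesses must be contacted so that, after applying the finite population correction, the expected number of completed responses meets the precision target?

Completed interviews needed (unadjusted): n₀ = 1.440² × 0.2500 / 0.065² ≈ 122.70 → 123.
FPC for N = 471: n = 123 / (1 + 122/471) = 123 / 1.2590 ≈ 97.69 → 98.
At a 65% response rate, contacts needed = 98 / 0.65 ≈ 150.77 → 151.

151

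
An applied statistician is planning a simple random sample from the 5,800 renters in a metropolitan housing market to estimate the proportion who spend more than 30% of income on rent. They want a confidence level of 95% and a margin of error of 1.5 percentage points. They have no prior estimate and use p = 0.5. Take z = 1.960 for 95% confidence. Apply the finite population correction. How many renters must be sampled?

Unadjusted: n₀ = 1.960² × 0.50 × 0.50 / 0.015² ≈ 4268.44, so n₀ = 4269.
Finite population correction with N = 5,800: n = n₀ / (1 + (n₀−1)/N) = 4269 / (1 + 4268/5800) = 4269 / 1.7359 ≈ 2459.30.
Rounding up, n = 2460.

2460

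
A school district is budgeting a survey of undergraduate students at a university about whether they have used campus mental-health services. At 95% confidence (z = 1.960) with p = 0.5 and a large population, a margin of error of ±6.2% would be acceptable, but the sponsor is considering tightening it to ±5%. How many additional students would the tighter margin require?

At ±6.2%: n = 1.960² × 0.2500 / 0.062² ≈ 249.84 → 250.
At ±5%: n = 1.960² × 0.2500 / 0.050² ≈ 384.16 → 385.
Additional respondents: 385 − 250 = 135.

135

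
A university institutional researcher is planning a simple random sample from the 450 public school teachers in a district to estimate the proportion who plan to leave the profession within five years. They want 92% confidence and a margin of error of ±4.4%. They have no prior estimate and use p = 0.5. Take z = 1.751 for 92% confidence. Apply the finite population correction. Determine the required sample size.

Unadjusted: n₀ = 1.751² × 0.50 × 0.50 / 0.044² ≈ 395.92, so n₀ = 396.
Finite population correction with N = 450: n = n₀ / (1 + (n₀−1)/N) = 396 / (1 + 395/450) = 396 / 1.8778 ≈ 210.89.
Rounding up, n = 211.

211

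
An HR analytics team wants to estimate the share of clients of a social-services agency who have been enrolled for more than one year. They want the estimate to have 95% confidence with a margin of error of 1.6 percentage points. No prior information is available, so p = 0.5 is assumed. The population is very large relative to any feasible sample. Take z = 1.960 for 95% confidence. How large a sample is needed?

3752

With p = 0.5, p(1−p) = 0.25.
n = z²·p(1−p)/E² = 1.960² × 0.2500 / 0.016² = 3.8416 × 0.2500 / 0.000256 ≈ 3751.56.
Rounding up gives n = 3752.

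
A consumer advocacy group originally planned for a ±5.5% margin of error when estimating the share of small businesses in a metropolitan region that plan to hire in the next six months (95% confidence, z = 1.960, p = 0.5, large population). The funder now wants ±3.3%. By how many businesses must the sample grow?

564

At ±5.5%: n = 1.960² × 0.2500 / 0.055² ≈ 317.49 → 318.
At ±3.3%: n = 1.960² × 0.2500 / 0.033² ≈ 881.91 → 882.
Additional respondents: 882 − 318 = 564.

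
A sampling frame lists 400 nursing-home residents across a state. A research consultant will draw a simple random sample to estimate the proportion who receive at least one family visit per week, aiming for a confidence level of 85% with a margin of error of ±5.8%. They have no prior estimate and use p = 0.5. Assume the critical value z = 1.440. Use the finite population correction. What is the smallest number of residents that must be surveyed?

Unadjusted: n₀ = 1.440² × 0.50 × 0.50 / 0.058² ≈ 154.10, so n₀ = 155.
Finite population correction with N = 400: n = n₀ / (1 + (n₀−1)/N) = 155 / (1 + 154/400) = 155 / 1.3850 ≈ 111.91.
Rounding up, n = 112.

112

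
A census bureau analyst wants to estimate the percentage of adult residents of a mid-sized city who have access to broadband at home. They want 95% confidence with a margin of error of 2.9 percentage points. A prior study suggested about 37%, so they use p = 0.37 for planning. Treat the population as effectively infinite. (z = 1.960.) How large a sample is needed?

With p = 0.37, p(1−p) = 0.2331.
n = z²·p(1−p)/E² = 1.960² × 0.2331 / 0.029² = 3.8416 × 0.2331 / 0.000841 ≈ 1064.78.
Rounding up gives n = 1065.

1065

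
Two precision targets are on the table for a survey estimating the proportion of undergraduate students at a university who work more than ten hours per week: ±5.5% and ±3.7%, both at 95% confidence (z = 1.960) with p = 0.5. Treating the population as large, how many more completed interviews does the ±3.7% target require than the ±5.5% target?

At ±5.5%: n = 1.960² × 0.2500 / 0.055² ≈ 317.49 → 318.
At ±3.7%: n = 1.960² × 0.2500 / 0.037² ≈ 701.53 → 702.
Additional respondents: 702 − 318 = 384.

384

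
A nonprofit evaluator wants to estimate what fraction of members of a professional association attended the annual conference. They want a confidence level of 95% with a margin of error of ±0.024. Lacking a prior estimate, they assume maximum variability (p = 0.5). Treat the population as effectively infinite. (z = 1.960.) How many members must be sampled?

1668

With p = 0.5, p(1−p) = 0.25.
n = z²·p(1−p)/E² = 1.960² × 0.2500 / 0.024² = 3.8416 × 0.2500 / 0.000576 ≈ 1667.36.
Rounding up gives n = 1668.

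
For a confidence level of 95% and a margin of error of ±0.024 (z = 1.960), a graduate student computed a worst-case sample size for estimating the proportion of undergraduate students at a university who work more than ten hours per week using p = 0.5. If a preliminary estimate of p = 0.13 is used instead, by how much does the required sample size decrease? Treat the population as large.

913

Conservative (p = 0.5): n = 1.960² × 0.25 / 0.024² ≈ 1667.36 → 1668.
Using p = 0.13: p(1−p) = 0.1131, so n = 1.960² × 0.1131 / 0.024² ≈ 754.31 → 755.
Reduction: 1668 − 755 = 913.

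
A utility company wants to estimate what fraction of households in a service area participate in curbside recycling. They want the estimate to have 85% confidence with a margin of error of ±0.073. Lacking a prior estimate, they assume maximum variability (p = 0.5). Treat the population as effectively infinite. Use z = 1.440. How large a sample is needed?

98

With p = 0.5, p(1−p) = 0.25.
n = z²·p(1−p)/E² = 1.440² × 0.2500 / 0.073² = 2.0736 × 0.2500 / 0.005329 ≈ 97.28.
Rounding up gives n = 98.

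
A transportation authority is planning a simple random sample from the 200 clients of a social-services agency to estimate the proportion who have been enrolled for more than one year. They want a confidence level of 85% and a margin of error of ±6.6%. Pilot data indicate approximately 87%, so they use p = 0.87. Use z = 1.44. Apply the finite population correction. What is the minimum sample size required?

Unadjusted: n₀ = 1.44² × 0.87 × 0.13 / 0.066² ≈ 53.84, so n₀ = 54.
Finite population correction with N = 200: n = n₀ / (1 + (n₀−1)/N) = 54 / (1 + 53/200) = 54 / 1.2650 ≈ 42.69.
Rounding up, n = 43.

43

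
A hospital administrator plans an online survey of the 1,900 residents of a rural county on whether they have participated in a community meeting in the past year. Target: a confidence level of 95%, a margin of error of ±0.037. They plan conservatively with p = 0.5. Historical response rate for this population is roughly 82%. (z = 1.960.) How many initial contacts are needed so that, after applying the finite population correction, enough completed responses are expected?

Completed interviews needed (unadjusted): n₀ = 1.960² × 0.2500 / 0.037² ≈ 701.53 → 702.
FPC for N = 1,900: n = 702 / (1 + 701/1900) = 702 / 1.3689 ≈ 512.80 → 513.
At an 82% response rate, contacts needed = 513 / 0.82 ≈ 625.61 → 626.

626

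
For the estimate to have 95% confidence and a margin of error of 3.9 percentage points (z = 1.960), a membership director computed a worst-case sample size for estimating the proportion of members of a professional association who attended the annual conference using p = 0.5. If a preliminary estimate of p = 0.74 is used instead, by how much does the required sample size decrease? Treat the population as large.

146

Conservative (p = 0.5): n = 1.960² × 0.25 / 0.039² ≈ 631.43 → 632.
Using p = 0.74: p(1−p) = 0.1924, so n = 1.960² × 0.1924 / 0.039² ≈ 485.95 → 486.
Reduction: 632 − 486 = 146.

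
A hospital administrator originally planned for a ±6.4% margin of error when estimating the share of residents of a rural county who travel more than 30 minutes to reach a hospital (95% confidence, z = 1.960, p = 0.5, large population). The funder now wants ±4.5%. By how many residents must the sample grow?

At ±6.4%: n = 1.960² × 0.2500 / 0.064² ≈ 234.47 → 235.
At ±4.5%: n = 1.960² × 0.2500 / 0.045² ≈ 474.27 → 475.
Additional respondents: 475 − 235 = 240.

240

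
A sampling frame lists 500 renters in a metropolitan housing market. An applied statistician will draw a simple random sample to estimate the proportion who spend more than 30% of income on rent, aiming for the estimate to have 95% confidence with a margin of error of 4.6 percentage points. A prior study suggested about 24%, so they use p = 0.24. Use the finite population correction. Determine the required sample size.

200

For 95% confidence, z = 1.960.
Unadjusted: n₀ = 1.960² × 0.24 × 0.76 / 0.046² ≈ 331.15, so n₀ = 332.
Finite population correction with N = 500: n = n₀ / (1 + (n₀−1)/N) = 332 / (1 + 331/500) = 332 / 1.6620 ≈ 199.76.
Rounding up, n = 200.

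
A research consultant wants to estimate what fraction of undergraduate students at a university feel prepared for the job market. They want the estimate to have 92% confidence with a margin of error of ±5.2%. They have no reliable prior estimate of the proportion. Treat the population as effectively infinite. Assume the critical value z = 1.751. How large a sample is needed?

With no prior estimate, use p = 0.5, giving p(1−p) = 0.25.
n = z²·p(1−p)/E² = 1.751² × 0.2500 / 0.052² = 3.0660 × 0.2500 / 0.002704 ≈ 283.47.
Rounding up gives n = 284.

284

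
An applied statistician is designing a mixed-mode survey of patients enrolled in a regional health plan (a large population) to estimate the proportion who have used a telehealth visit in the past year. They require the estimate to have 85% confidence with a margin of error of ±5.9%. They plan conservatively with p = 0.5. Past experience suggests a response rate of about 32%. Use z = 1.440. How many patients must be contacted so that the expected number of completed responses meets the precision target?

Completed interviews needed: n₀ = 1.440² × 0.2500 / 0.059² ≈ 148.92 → 149.
At a 32% response rate, contacts needed = 149 / 0.32 ≈ 465.62 → 466.

466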